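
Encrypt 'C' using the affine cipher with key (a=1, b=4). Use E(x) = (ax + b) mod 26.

Step 1: Convert 'C' to number: x = 2.
Step 2: E(2) = (1 * 2 + 4) mod 26 = 6 mod 26 = 6.
Step 3: Convert 6 back to letter: G.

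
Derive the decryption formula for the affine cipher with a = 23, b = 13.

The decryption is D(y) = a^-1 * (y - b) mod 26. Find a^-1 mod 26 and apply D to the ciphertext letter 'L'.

Step 1: Find a^-1, the modular inverse of 23 mod 26.
Step 2: We need 23 * a^-1 = 1 (mod 26).
Step 3: 23 * 17 = 391 = 15 * 26 + 1, so a^-1 = 17.
Step 4: D(y) = 17(y - 13) mod 26.
Step 5: Apply to 'L' (y = 11): D(11) = 17 * (11 - 13) mod 26 = 17 * -2 mod 26 = 18 -> 'S'.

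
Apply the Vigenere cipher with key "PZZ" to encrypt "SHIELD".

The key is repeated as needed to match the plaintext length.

Step 1: Repeat key to match plaintext length:
  Plaintext: SHIELD
  Key:       PZZPZZ
Step 2: Encrypt each letter:
  S(18) + P(15) = (18+15) mod 26 = 7 = H
  H(7) + Z(25) = (7+25) mod 26 = 6 = G
  I(8) + Z(25) = (8+25) mod 26 = 7 = H
  E(4) + P(15) = (4+15) mod 26 = 19 = T
  L(11) + Z(25) = (11+25) mod 26 = 10 = K
  D(3) + Z(25) = (3+25) mod 26 = 2 = C
Ciphertext: HGHTKC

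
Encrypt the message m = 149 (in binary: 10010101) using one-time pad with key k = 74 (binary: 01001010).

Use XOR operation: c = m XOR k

Step 1: Write out the XOR operation bit by bit:
  Message: 10010101
  Key:     01001010
  XOR:     11011111
Step 2: Convert to decimal: 11011111 = 223.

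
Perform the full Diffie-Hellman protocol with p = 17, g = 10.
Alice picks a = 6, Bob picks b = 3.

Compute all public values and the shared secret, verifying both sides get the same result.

Step 1: A = g^a mod p = 10^6 mod 17 = 9.
Step 2: B = g^b mod p = 10^3 mod 17 = 14.
Step 3: Alice computes s = B^a mod p = 14^6 mod 17 = 15.
Step 4: Bob computes s = A^b mod p = 9^3 mod 17 = 15.
Both sides agree: shared secret = 15.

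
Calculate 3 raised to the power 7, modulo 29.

Step 1: Compute 3^7 mod 29 step by step, reducing modulo 29 at each step.
  3^1 mod 29 = 3
  3^2 mod 29 = (3 * 3) mod 29 = 9
  3^3 mod 29 = (9 * 3) mod 29 = 27
  3^4 mod 29 = (27 * 3) mod 29 = 23
  3^5 mod 29 = (23 * 3) mod 29 = 11
  3^6 mod 29 = (11 * 3) mod 29 = 4
  3^7 mod 29 = (4 * 3) mod 29 = 12
Step 2: Result = 12.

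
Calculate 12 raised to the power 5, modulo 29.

Step 1: Compute 12^5 mod 29 step by step, reducing modulo 29 at each step.
  12^1 mod 29 = 12
  12^2 mod 29 = (12 * 12) mod 29 = 28
  12^3 mod 29 = (28 * 12) mod 29 = 17
  12^4 mod 29 = (17 * 12) mod 29 = 1
  12^5 mod 29 = (1 * 12) mod 29 = 12
Step 2: Result = 12.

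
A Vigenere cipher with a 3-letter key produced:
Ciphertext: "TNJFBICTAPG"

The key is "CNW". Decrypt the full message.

Step 1: Key 'CNW' has length 3. Extended key: CNWCNWCNWCN
Step 2: Decrypt each position:
  T(19) - C(2) = 17 = R
  N(13) - N(13) = 0 = A
  J(9) - W(22) = 13 = N
  F(5) - C(2) = 3 = D
  B(1) - N(13) = 14 = O
  I(8) - W(22) = 12 = M
  C(2) - C(2) = 0 = A
  T(19) - N(13) = 6 = G
  A(0) - W(22) = 4 = E
  P(15) - C(2) = 13 = N
  G(6) - N(13) = 19 = T
Plaintext: RANDOMAGENT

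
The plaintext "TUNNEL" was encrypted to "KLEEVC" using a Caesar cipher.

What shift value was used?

Step 1: Compare first letters: T (position 19) -> K (position 10).
Step 2: Shift = (10 - 19) mod 26 = 17.
The shift value is 17.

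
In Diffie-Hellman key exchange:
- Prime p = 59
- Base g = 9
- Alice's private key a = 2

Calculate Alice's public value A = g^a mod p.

Step 1: A = g^a mod p = 9^2 mod 59.
  9^1 mod 59 = 9
  9^2 mod 59 = (9 * 9) mod 59 = 22
Result: A = 22.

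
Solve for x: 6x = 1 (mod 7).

Step 1: We need x such that 6 * x = 1 (mod 7).
Step 2: Using the extended Euclidean algorithm or trial:
  6 * 6 = 36 = 5 * 7 + 1.
Step 3: Since 36 mod 7 = 1, the inverse is x = 6.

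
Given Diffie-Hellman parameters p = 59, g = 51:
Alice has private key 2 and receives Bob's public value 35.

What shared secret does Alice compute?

Step 1: s = B^a mod p = 35^2 mod 59.
  35^1 mod 59 = 35
  35^2 mod 59 = (35 * 35) mod 59 = 45
Result: shared secret = 45.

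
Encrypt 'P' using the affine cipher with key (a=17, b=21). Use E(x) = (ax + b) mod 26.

Step 1: Convert 'P' to number: x = 15.
Step 2: E(15) = (17 * 15 + 21) mod 26 = 276 mod 26 = 16.
Step 3: Convert 16 back to letter: Q.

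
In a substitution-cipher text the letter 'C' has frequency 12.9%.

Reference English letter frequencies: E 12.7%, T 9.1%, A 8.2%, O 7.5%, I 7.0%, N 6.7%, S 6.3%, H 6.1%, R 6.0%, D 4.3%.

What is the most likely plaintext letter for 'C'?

Step 1: The observed frequency is 12.9%.
Step 2: Compare with English frequencies:
  E: 12.7% (difference: 0.2%) <-- closest
  T: 9.1% (difference: 3.8%)
  A: 8.2% (difference: 4.7%)
  O: 7.5% (difference: 5.4%)
  I: 7.0% (difference: 5.9%)
  N: 6.7% (difference: 6.2%)
  S: 6.3% (difference: 6.6%)
  H: 6.1% (difference: 6.8%)
  R: 6.0% (difference: 6.9%)
  D: 4.3% (difference: 8.6%)
Step 3: 'C' most likely represents 'E' (frequency 12.7%).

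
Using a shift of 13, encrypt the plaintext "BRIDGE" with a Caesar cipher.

Step 1: For each letter, shift forward by 13 positions (mod 26).
  B (position 1) -> position (1+13) mod 26 = 14 -> O
  R (position 17) -> position (17+13) mod 26 = 4 -> E
  I (position 8) -> position (8+13) mod 26 = 21 -> V
  D (position 3) -> position (3+13) mod 26 = 16 -> Q
  G (position 6) -> position (6+13) mod 26 = 19 -> T
  E (position 4) -> position (4+13) mod 26 = 17 -> R
Result: OEVQTR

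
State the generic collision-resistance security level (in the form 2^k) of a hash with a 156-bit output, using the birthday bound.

Step 1: The birthday paradox gives collision probability ~50% after sqrt(2^n) = 2^(n/2) hashes.
Step 2: For 156-bit output: 2^(156/2) = 2^78.
Step 3: Approximately 2^78 hash computations needed.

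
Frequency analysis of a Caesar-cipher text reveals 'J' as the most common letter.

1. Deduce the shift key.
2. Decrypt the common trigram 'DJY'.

Step 1: In English, 'E' is the most frequent letter (12.7%).
Step 2: The most frequent ciphertext letter is 'J' (position 9).
Step 3: Shift = (9 - 4) mod 26 = 5.
Step 4: Decrypt 'DJY' by shifting back 5:
  D -> Y
  J -> E
  Y -> T
Step 5: 'DJY' decrypts to 'YET'.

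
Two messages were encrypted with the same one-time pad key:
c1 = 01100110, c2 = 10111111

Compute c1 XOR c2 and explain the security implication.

Step 1: c1 XOR c2 = (m1 XOR k) XOR (m2 XOR k).
Step 2: By XOR associativity/commutativity: = m1 XOR m2 XOR k XOR k = m1 XOR m2.
Step 3: 01100110 XOR 10111111 = 11011001 = 217.
Step 4: The key cancels out! An attacker learns m1 XOR m2 = 217, revealing the relationship between plaintexts.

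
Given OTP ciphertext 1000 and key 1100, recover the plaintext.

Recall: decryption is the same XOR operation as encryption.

Step 1: XOR ciphertext with key:
  Ciphertext: 1000
  Key:        1100
  XOR:        0100
Step 2: Plaintext = 0100 = 4 in decimal.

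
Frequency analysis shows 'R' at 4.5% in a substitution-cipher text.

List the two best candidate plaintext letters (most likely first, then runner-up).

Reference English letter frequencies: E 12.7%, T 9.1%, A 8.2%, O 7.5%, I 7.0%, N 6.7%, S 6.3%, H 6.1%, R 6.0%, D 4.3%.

Step 1: Observed frequency of 'R' is 4.5%.
Step 2: Compute distances to each reference frequency and sort:
  D (4.3%): difference = 0.2% <-- BEST
  R (6.0%): difference = 1.5% <-- RUNNER-UP
  H (6.1%): difference = 1.6%
  S (6.3%): difference = 1.8%
  N (6.7%): difference = 2.2%
Step 3: Most likely is 'D' (4.3%, diff 0.2%); second most likely is 'R' (6.0%, diff 1.5%).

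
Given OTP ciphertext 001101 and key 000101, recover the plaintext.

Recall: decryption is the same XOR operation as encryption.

Step 1: XOR ciphertext with key:
  Ciphertext: 001101
  Key:        000101
  XOR:        001000
Step 2: Plaintext = 001000 = 8 in decimal.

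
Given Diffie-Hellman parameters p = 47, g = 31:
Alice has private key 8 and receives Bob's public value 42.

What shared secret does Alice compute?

Step 1: s = B^a mod p = 42^8 mod 47.
  42^1 mod 47 = 42
  42^2 mod 47 = (42 * 42) mod 47 = 25
  42^3 mod 47 = (25 * 42) mod 47 = 16
  42^4 mod 47 = (16 * 42) mod 47 = 14
  42^5 mod 47 = (14 * 42) mod 47 = 24
  42^6 mod 47 = (24 * 42) mod 47 = 21
  42^7 mod 47 = (21 * 42) mod 47 = 36
  42^8 mod 47 = (36 * 42) mod 47 = 8
Result: shared secret = 8.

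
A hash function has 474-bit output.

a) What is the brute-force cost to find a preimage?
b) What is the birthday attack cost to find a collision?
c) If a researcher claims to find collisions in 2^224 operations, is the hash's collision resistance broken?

Step 1: Preimage resistance requires brute-force of 2^474 operations.
Step 2: Collision resistance (birthday bound) = 2^(474/2) = 2^237.
Step 3: The claimed attack costs 2^224 operations.
Step 4: Since 2^224 < 2^237, the claimed attack beats the generic birthday bound, so collision resistance is broken.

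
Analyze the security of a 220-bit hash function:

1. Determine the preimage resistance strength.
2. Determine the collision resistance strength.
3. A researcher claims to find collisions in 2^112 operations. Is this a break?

Step 1: Preimage resistance requires brute-force of 2^220 operations.
Step 2: Collision resistance (birthday bound) = 2^(220/2) = 2^110.
Step 3: The claimed attack costs 2^112 operations.
Step 4: Since 2^112 >= 2^110, the claimed attack is no faster than the generic birthday attack, so this does not break collision resistance.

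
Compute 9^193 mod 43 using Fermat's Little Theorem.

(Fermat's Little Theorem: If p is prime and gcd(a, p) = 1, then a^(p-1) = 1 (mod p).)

Step 1: Since 43 is prime, by Fermat's Little Theorem: 9^42 = 1 (mod 43).
Step 2: Reduce exponent: 193 mod 42 = 25.
Step 3: So 9^193 = 9^25 (mod 43).
Step 4: 9^25 mod 43 = 25.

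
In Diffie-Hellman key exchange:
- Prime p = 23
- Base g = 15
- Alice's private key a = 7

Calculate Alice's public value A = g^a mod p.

Step 1: A = g^a mod p = 15^7 mod 23.
  15^1 mod 23 = 15
  15^2 mod 23 = (15 * 15) mod 23 = 18
  15^3 mod 23 = (18 * 15) mod 23 = 17
  15^4 mod 23 = (17 * 15) mod 23 = 2
  15^5 mod 23 = (2 * 15) mod 23 = 7
  15^6 mod 23 = (7 * 15) mod 23 = 13
  15^7 mod 23 = (13 * 15) mod 23 = 11
Result: A = 11.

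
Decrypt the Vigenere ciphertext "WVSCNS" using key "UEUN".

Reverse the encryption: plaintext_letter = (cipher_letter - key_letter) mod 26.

Step 1: Extend key: UEUNUE
Step 2: Decrypt each letter (c - k) mod 26:
  W(22) - U(20) = (22-20) mod 26 = 2 = C
  V(21) - E(4) = (21-4) mod 26 = 17 = R
  S(18) - U(20) = (18-20) mod 26 = 24 = Y
  C(2) - N(13) = (2-13) mod 26 = 15 = P
  N(13) - U(20) = (13-20) mod 26 = 19 = T
  S(18) - E(4) = (18-4) mod 26 = 14 = O
Plaintext: CRYPTO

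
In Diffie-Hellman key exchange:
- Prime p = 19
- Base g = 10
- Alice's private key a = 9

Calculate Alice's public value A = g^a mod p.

Step 1: A = g^a mod p = 10^9 mod 19.
  10^1 mod 19 = 10
  10^2 mod 19 = (10 * 10) mod 19 = 5
  10^3 mod 19 = (5 * 10) mod 19 = 12
  10^4 mod 19 = (12 * 10) mod 19 = 6
  10^5 mod 19 = (6 * 10) mod 19 = 3
  10^6 mod 19 = (3 * 10) mod 19 = 11
  10^7 mod 19 = (11 * 10) mod 19 = 15
  10^8 mod 19 = (15 * 10) mod 19 = 17
  10^9 mod 19 = (17 * 10) mod 19 = 18
Result: A = 18.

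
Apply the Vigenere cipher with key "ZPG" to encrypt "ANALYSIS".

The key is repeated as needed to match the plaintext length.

Step 1: Repeat key to match plaintext length:
  Plaintext: ANALYSIS
  Key:       ZPGZPGZP
Step 2: Encrypt each letter:
  A(0) + Z(25) = (0+25) mod 26 = 25 = Z
  N(13) + P(15) = (13+15) mod 26 = 2 = C
  A(0) + G(6) = (0+6) mod 26 = 6 = G
  L(11) + Z(25) = (11+25) mod 26 = 10 = K
  Y(24) + P(15) = (24+15) mod 26 = 13 = N
  S(18) + G(6) = (18+6) mod 26 = 24 = Y
  I(8) + Z(25) = (8+25) mod 26 = 7 = H
  S(18) + P(15) = (18+15) mod 26 = 7 = H
Ciphertext: ZCGKNYHH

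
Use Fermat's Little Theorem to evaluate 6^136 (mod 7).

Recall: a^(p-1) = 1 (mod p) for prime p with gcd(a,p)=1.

Step 1: Since 7 is prime, by Fermat's Little Theorem: 6^6 = 1 (mod 7).
Step 2: Reduce exponent: 136 mod 6 = 4.
Step 3: So 6^136 = 6^4 (mod 7).
Step 4: 6^4 mod 7 = 1.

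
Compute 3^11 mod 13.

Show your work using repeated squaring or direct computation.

Step 1: Compute 3^11 mod 13 step by step, reducing modulo 13 at each step.
  3^1 mod 13 = 3
  3^2 mod 13 = (3 * 3) mod 13 = 9
  3^3 mod 13 = (9 * 3) mod 13 = 1
  3^4 mod 13 = (1 * 3) mod 13 = 3
  3^5 mod 13 = (3 * 3) mod 13 = 9
  3^6 mod 13 = (9 * 3) mod 13 = 1
  3^7 mod 13 = (1 * 3) mod 13 = 3
  3^8 mod 13 = (3 * 3) mod 13 = 9
  3^9 mod 13 = (9 * 3) mod 13 = 1
  3^10 mod 13 = (1 * 3) mod 13 = 3
  3^11 mod 13 = (3 * 3) mod 13 = 9
Step 2: Result = 9.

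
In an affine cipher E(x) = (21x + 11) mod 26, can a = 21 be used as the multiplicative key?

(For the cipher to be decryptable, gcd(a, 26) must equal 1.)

Step 1: Compute gcd(21, 26).
Step 2: gcd(21, 26) = 1.
Since gcd = 1, 21 is coprime with 26, so it is a valid key.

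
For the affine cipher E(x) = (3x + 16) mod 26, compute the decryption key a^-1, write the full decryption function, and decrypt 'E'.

Step 1: Find a^-1, the modular inverse of 3 mod 26.
Step 2: We need 3 * a^-1 = 1 (mod 26).
Step 3: 3 * 9 = 27 = 1 * 26 + 1, so a^-1 = 9.
Step 4: D(y) = 9(y - 16) mod 26.
Step 5: Apply to 'E' (y = 4): D(4) = 9 * (4 - 16) mod 26 = 9 * -12 mod 26 = 22 -> 'W'.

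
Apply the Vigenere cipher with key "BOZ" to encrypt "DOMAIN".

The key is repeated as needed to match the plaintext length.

Step 1: Repeat key to match plaintext length:
  Plaintext: DOMAIN
  Key:       BOZBOZ
Step 2: Encrypt each letter:
  D(3) + B(1) = (3+1) mod 26 = 4 = E
  O(14) + O(14) = (14+14) mod 26 = 2 = C
  M(12) + Z(25) = (12+25) mod 26 = 11 = L
  A(0) + B(1) = (0+1) mod 26 = 1 = B
  I(8) + O(14) = (8+14) mod 26 = 22 = W
  N(13) + Z(25) = (13+25) mod 26 = 12 = M
Ciphertext: ECLBWM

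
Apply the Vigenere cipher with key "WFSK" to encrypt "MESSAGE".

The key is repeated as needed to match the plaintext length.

Step 1: Repeat key to match plaintext length:
  Plaintext: MESSAGE
  Key:       WFSKWFS
Step 2: Encrypt each letter:
  M(12) + W(22) = (12+22) mod 26 = 8 = I
  E(4) + F(5) = (4+5) mod 26 = 9 = J
  S(18) + S(18) = (18+18) mod 26 = 10 = K
  S(18) + K(10) = (18+10) mod 26 = 2 = C
  A(0) + W(22) = (0+22) mod 26 = 22 = W
  G(6) + F(5) = (6+5) mod 26 = 11 = L
  E(4) + S(18) = (4+18) mod 26 = 22 = W
Ciphertext: IJKCWLW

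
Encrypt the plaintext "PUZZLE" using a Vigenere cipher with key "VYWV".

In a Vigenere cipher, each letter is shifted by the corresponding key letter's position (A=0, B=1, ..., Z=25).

Step 1: Repeat key to match plaintext length:
  Plaintext: PUZZLE
  Key:       VYWVVY
Step 2: Encrypt each letter:
  P(15) + V(21) = (15+21) mod 26 = 10 = K
  U(20) + Y(24) = (20+24) mod 26 = 18 = S
  Z(25) + W(22) = (25+22) mod 26 = 21 = V
  Z(25) + V(21) = (25+21) mod 26 = 20 = U
  L(11) + V(21) = (11+21) mod 26 = 6 = G
  E(4) + Y(24) = (4+24) mod 26 = 2 = C
Ciphertext: KSVUGC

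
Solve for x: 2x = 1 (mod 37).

Step 1: We need x such that 2 * x = 1 (mod 37).
Step 2: Using the extended Euclidean algorithm or trial:
  2 * 19 = 38 = 1 * 37 + 1.
Step 3: Since 38 mod 37 = 1, the inverse is x = 19.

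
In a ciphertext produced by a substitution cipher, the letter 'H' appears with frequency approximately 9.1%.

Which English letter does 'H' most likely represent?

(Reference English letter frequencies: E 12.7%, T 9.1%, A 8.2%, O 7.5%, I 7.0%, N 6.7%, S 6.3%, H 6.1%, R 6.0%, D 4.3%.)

Step 1: The observed frequency is 9.1%.
Step 2: Compare with English frequencies:
  E: 12.7% (difference: 3.6%)
  T: 9.1% (difference: 0.0%) <-- closest
  A: 8.2% (difference: 0.9%)
  O: 7.5% (difference: 1.6%)
  I: 7.0% (difference: 2.1%)
  N: 6.7% (difference: 2.4%)
  S: 6.3% (difference: 2.8%)
  H: 6.1% (difference: 3.0%)
  R: 6.0% (difference: 3.1%)
  D: 4.3% (difference: 4.8%)
Step 3: 'H' most likely represents 'T' (frequency 9.1%).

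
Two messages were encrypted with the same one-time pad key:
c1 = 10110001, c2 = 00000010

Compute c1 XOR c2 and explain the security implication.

Step 1: c1 XOR c2 = (m1 XOR k) XOR (m2 XOR k).
Step 2: By XOR associativity/commutativity: = m1 XOR m2 XOR k XOR k = m1 XOR m2.
Step 3: 10110001 XOR 00000010 = 10110011 = 179.
Step 4: The key cancels out! An attacker learns m1 XOR m2 = 179, revealing the relationship between plaintexts.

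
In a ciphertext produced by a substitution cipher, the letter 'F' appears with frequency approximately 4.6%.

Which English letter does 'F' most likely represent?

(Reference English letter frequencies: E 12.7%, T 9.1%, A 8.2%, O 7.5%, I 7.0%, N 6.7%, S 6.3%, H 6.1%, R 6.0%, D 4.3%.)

Step 1: The observed frequency is 4.6%.
Step 2: Compare with English frequencies:
  E: 12.7% (difference: 8.1%)
  T: 9.1% (difference: 4.5%)
  A: 8.2% (difference: 3.6%)
  O: 7.5% (difference: 2.9%)
  I: 7.0% (difference: 2.4%)
  N: 6.7% (difference: 2.1%)
  S: 6.3% (difference: 1.7%)
  H: 6.1% (difference: 1.5%)
  R: 6.0% (difference: 1.4%)
  D: 4.3% (difference: 0.3%) <-- closest
Step 3: 'F' most likely represents 'D' (frequency 4.3%).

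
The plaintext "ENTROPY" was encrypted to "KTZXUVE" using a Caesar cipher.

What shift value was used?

Step 1: Compare first letters: E (position 4) -> K (position 10).
Step 2: Shift = (10 - 4) mod 26 = 6.
The shift value is 6.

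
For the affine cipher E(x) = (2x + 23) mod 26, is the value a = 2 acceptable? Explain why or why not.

Step 1: Compute gcd(2, 26).
Step 2: gcd(2, 26) = 2.
Since gcd = 2 != 1, 2 shares a common factor with 26, so it cannot be used.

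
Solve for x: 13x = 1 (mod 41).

Step 1: We need x such that 13 * x = 1 (mod 41).
Step 2: Using the extended Euclidean algorithm or trial:
  13 * 19 = 247 = 6 * 41 + 1.
Step 3: Since 247 mod 41 = 1, the inverse is x = 19.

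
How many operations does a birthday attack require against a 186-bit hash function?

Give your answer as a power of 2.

Step 1: The birthday paradox gives collision probability ~50% after sqrt(2^n) = 2^(n/2) hashes.
Step 2: For 186-bit output: 2^(186/2) = 2^93.
Step 3: Approximately 2^93 hash computations needed.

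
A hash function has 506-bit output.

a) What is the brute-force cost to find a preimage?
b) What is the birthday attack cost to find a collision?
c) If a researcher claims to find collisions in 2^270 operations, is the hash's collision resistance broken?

Step 1: Preimage resistance requires brute-force of 2^506 operations.
Step 2: Collision resistance (birthday bound) = 2^(506/2) = 2^253.
Step 3: The claimed attack costs 2^270 operations.
Step 4: Since 2^270 >= 2^253, the claimed attack is no faster than the generic birthday attack, so this does not break collision resistance.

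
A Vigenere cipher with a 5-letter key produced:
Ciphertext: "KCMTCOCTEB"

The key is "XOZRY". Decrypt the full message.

Step 1: Key 'XOZRY' has length 5. Extended key: XOZRYXOZRY
Step 2: Decrypt each position:
  K(10) - X(23) = 13 = N
  C(2) - O(14) = 14 = O
  M(12) - Z(25) = 13 = N
  T(19) - R(17) = 2 = C
  C(2) - Y(24) = 4 = E
  O(14) - X(23) = 17 = R
  C(2) - O(14) = 14 = O
  T(19) - Z(25) = 20 = U
  E(4) - R(17) = 13 = N
  B(1) - Y(24) = 3 = D
Plaintext: NONCEROUND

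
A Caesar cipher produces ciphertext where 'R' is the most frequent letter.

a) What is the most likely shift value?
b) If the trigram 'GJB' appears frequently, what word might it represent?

Step 1: In English, 'E' is the most frequent letter (12.7%).
Step 2: The most frequent ciphertext letter is 'R' (position 17).
Step 3: Shift = (17 - 4) mod 26 = 13.
Step 4: Decrypt 'GJB' by shifting back 13:
  G -> T
  J -> W
  B -> O
Step 5: 'GJB' decrypts to 'TWO'.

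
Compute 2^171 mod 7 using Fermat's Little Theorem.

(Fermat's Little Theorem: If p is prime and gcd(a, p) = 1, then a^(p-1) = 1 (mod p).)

Step 1: Since 7 is prime, by Fermat's Little Theorem: 2^6 = 1 (mod 7).
Step 2: Reduce exponent: 171 mod 6 = 3.
Step 3: So 2^171 = 2^3 (mod 7).
Step 4: 2^3 mod 7 = 1.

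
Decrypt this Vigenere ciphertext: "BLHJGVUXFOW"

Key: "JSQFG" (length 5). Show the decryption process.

Step 1: Key 'JSQFG' has length 5. Extended key: JSQFGJSQFGJ
Step 2: Decrypt each position:
  B(1) - J(9) = 18 = S
  L(11) - S(18) = 19 = T
  H(7) - Q(16) = 17 = R
  J(9) - F(5) = 4 = E
  G(6) - G(6) = 0 = A
  V(21) - J(9) = 12 = M
  U(20) - S(18) = 2 = C
  X(23) - Q(16) = 7 = H
  F(5) - F(5) = 0 = A
  O(14) - G(6) = 8 = I
  W(22) - J(9) = 13 = N
Plaintext: STREAMCHAIN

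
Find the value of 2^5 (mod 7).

Step 1: Compute 2^5 mod 7 step by step, reducing modulo 7 at each step.
  2^1 mod 7 = 2
  2^2 mod 7 = (2 * 2) mod 7 = 4
  2^3 mod 7 = (4 * 2) mod 7 = 1
  2^4 mod 7 = (1 * 2) mod 7 = 2
  2^5 mod 7 = (2 * 2) mod 7 = 4
Step 2: Result = 4.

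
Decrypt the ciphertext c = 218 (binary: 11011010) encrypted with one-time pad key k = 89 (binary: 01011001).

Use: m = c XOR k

Step 1: XOR ciphertext with key:
  Ciphertext: 11011010
  Key:        01011001
  XOR:        10000011
Step 2: Plaintext = 10000011 = 131 in decimal.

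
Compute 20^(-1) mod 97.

Step 1: We need x such that 20 * x = 1 (mod 97).
Step 2: Using the extended Euclidean algorithm or trial:
  20 * 34 = 680 = 7 * 97 + 1.
Step 3: Since 680 mod 97 = 1, the inverse is x = 34.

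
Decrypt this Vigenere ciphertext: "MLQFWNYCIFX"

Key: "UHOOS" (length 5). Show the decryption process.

Step 1: Key 'UHOOS' has length 5. Extended key: UHOOSUHOOSU
Step 2: Decrypt each position:
  M(12) - U(20) = 18 = S
  L(11) - H(7) = 4 = E
  Q(16) - O(14) = 2 = C
  F(5) - O(14) = 17 = R
  W(22) - S(18) = 4 = E
  N(13) - U(20) = 19 = T
  Y(24) - H(7) = 17 = R
  C(2) - O(14) = 14 = O
  I(8) - O(14) = 20 = U
  F(5) - S(18) = 13 = N
  X(23) - U(20) = 3 = D
Plaintext: SECRETROUND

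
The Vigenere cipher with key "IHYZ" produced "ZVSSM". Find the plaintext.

Step 1: Extend key: IHYZI
Step 2: Decrypt each letter (c - k) mod 26:
  Z(25) - I(8) = (25-8) mod 26 = 17 = R
  V(21) - H(7) = (21-7) mod 26 = 14 = O
  S(18) - Y(24) = (18-24) mod 26 = 20 = U
  S(18) - Z(25) = (18-25) mod 26 = 19 = T
  M(12) - I(8) = (12-8) mod 26 = 4 = E
Plaintext: ROUTE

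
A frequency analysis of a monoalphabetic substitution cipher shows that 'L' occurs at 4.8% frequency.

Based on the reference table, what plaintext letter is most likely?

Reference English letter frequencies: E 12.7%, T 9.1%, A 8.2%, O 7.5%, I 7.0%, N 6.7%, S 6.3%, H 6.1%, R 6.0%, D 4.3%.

Step 1: The observed frequency is 4.8%.
Step 2: Compare with English frequencies:
  E: 12.7% (difference: 7.9%)
  T: 9.1% (difference: 4.3%)
  A: 8.2% (difference: 3.4%)
  O: 7.5% (difference: 2.7%)
  I: 7.0% (difference: 2.2%)
  N: 6.7% (difference: 1.9%)
  S: 6.3% (difference: 1.5%)
  H: 6.1% (difference: 1.3%)
  R: 6.0% (difference: 1.2%)
  D: 4.3% (difference: 0.5%) <-- closest
Step 3: 'L' most likely represents 'D' (frequency 4.3%).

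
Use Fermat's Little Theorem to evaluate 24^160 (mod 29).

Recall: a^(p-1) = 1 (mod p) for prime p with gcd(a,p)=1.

Step 1: Since 29 is prime, by Fermat's Little Theorem: 24^28 = 1 (mod 29).
Step 2: Reduce exponent: 160 mod 28 = 20.
Step 3: So 24^160 = 24^20 (mod 29).
Step 4: 24^20 mod 29 = 23.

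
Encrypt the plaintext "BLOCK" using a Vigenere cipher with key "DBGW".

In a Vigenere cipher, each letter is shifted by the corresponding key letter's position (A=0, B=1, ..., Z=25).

Step 1: Repeat key to match plaintext length:
  Plaintext: BLOCK
  Key:       DBGWD
Step 2: Encrypt each letter:
  B(1) + D(3) = (1+3) mod 26 = 4 = E
  L(11) + B(1) = (11+1) mod 26 = 12 = M
  O(14) + G(6) = (14+6) mod 26 = 20 = U
  C(2) + W(22) = (2+22) mod 26 = 24 = Y
  K(10) + D(3) = (10+3) mod 26 = 13 = N
Ciphertext: EMUYN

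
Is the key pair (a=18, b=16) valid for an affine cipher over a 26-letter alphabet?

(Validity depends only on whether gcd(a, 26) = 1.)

Step 1: Compute gcd(18, 26).
Step 2: gcd(18, 26) = 2.
Since gcd = 2 != 1, 18 shares a common factor with 26, so it cannot be used.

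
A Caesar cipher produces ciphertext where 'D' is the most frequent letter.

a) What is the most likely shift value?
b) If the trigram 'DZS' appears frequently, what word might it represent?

Step 1: In English, 'E' is the most frequent letter (12.7%).
Step 2: The most frequent ciphertext letter is 'D' (position 3).
Step 3: Shift = (3 - 4) mod 26 = 25.
Step 4: Decrypt 'DZS' by shifting back 25:
  D -> E
  Z -> A
  S -> T
Step 5: 'DZS' decrypts to 'EAT'.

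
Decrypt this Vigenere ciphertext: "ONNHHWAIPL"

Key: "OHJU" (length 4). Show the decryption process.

Step 1: Key 'OHJU' has length 4. Extended key: OHJUOHJUOH
Step 2: Decrypt each position:
  O(14) - O(14) = 0 = A
  N(13) - H(7) = 6 = G
  N(13) - J(9) = 4 = E
  H(7) - U(20) = 13 = N
  H(7) - O(14) = 19 = T
  W(22) - H(7) = 15 = P
  A(0) - J(9) = 17 = R
  I(8) - U(20) = 14 = O
  P(15) - O(14) = 1 = B
  L(11) - H(7) = 4 = E
Plaintext: AGENTPROBE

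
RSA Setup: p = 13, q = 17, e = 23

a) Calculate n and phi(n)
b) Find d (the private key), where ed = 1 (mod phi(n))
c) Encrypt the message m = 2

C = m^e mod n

Step 1: n = 13 * 17 = 221.
Step 2: phi(n) = (13-1)(17-1) = 12 * 16 = 192.
Step 3: Find d = 23^(-1) mod 192 = 167.
  Verify: 23 * 167 = 3841 = 1 (mod 192).
Step 4: C = 2^23 mod 221 = 111.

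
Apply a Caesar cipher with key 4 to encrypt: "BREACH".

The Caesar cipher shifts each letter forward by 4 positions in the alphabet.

Step 1: For each letter, shift forward by 4 positions (mod 26).
  B (position 1) -> position (1+4) mod 26 = 5 -> F
  R (position 17) -> position (17+4) mod 26 = 21 -> V
  E (position 4) -> position (4+4) mod 26 = 8 -> I
  A (position 0) -> position (0+4) mod 26 = 4 -> E
  C (position 2) -> position (2+4) mod 26 = 6 -> G
  H (position 7) -> position (7+4) mod 26 = 11 -> L
Result: FVIEGL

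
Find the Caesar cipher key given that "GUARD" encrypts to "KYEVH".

Step 1: Compare first letters: G (position 6) -> K (position 10).
Step 2: Shift = (10 - 6) mod 26 = 4.
The shift value is 4.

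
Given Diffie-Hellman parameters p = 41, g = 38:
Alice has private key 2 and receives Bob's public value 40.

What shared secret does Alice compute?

Step 1: s = B^a mod p = 40^2 mod 41.
  40^1 mod 41 = 40
  40^2 mod 41 = (40 * 40) mod 41 = 1
Result: shared secret = 1.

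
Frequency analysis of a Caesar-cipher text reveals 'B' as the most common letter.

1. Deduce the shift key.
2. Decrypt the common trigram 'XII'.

Step 1: In English, 'E' is the most frequent letter (12.7%).
Step 2: The most frequent ciphertext letter is 'B' (position 1).
Step 3: Shift = (1 - 4) mod 26 = 23.
Step 4: Decrypt 'XII' by shifting back 23:
  X -> A
  I -> L
  I -> L
Step 5: 'XII' decrypts to 'ALL'.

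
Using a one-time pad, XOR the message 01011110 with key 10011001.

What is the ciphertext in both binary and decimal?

Step 1: Write out the XOR operation bit by bit:
  Message: 01011110
  Key:     10011001
  XOR:     11000111
Step 2: Convert to decimal: 11000111 = 199.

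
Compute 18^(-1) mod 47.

Step 1: We need x such that 18 * x = 1 (mod 47).
Step 2: Using the extended Euclidean algorithm or trial:
  18 * 34 = 612 = 13 * 47 + 1.
Step 3: Since 612 mod 47 = 1, the inverse is x = 34.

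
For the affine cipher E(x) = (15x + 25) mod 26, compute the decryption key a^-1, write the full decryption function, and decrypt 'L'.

Step 1: Find a^-1, the modular inverse of 15 mod 26.
Step 2: We need 15 * a^-1 = 1 (mod 26).
Step 3: 15 * 7 = 105 = 4 * 26 + 1, so a^-1 = 7.
Step 4: D(y) = 7(y - 25) mod 26.
Step 5: Apply to 'L' (y = 11): D(11) = 7 * (11 - 25) mod 26 = 7 * -14 mod 26 = 6 -> 'G'.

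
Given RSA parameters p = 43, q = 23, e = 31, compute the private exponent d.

Step 1: n = 43 * 23 = 989.
Step 2: phi(n) = 42 * 22 = 924.
Step 3: Find d such that 31 * d = 1 (mod 924).
Step 4: d = 31^(-1) mod 924 = 775.
Verification: 31 * 775 = 24025 = 26 * 924 + 1.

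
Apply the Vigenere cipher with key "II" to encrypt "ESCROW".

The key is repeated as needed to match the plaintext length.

Step 1: Repeat key to match plaintext length:
  Plaintext: ESCROW
  Key:       IIIIII
Step 2: Encrypt each letter:
  E(4) + I(8) = (4+8) mod 26 = 12 = M
  S(18) + I(8) = (18+8) mod 26 = 0 = A
  C(2) + I(8) = (2+8) mod 26 = 10 = K
  R(17) + I(8) = (17+8) mod 26 = 25 = Z
  O(14) + I(8) = (14+8) mod 26 = 22 = W
  W(22) + I(8) = (22+8) mod 26 = 4 = E
Ciphertext: MAKZWE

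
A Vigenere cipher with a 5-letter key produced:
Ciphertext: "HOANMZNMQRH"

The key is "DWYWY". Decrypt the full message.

Step 1: Key 'DWYWY' has length 5. Extended key: DWYWYDWYWYD
Step 2: Decrypt each position:
  H(7) - D(3) = 4 = E
  O(14) - W(22) = 18 = S
  A(0) - Y(24) = 2 = C
  N(13) - W(22) = 17 = R
  M(12) - Y(24) = 14 = O
  Z(25) - D(3) = 22 = W
  N(13) - W(22) = 17 = R
  M(12) - Y(24) = 14 = O
  Q(16) - W(22) = 20 = U
  R(17) - Y(24) = 19 = T
  H(7) - D(3) = 4 = E
Plaintext: ESCROWROUTE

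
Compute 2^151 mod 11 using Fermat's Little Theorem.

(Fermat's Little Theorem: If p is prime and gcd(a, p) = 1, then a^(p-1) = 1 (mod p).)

Step 1: Since 11 is prime, by Fermat's Little Theorem: 2^10 = 1 (mod 11).
Step 2: Reduce exponent: 151 mod 10 = 1.
Step 3: So 2^151 = 2^1 (mod 11).
Step 4: 2^1 mod 11 = 2.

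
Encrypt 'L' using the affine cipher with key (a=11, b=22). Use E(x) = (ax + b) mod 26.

Step 1: Convert 'L' to number: x = 11.
Step 2: E(11) = (11 * 11 + 22) mod 26 = 143 mod 26 = 13.
Step 3: Convert 13 back to letter: N.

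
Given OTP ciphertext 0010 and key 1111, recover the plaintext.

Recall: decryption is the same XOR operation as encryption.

Step 1: XOR ciphertext with key:
  Ciphertext: 0010
  Key:        1111
  XOR:        1101
Step 2: Plaintext = 1101 = 13 in decimal.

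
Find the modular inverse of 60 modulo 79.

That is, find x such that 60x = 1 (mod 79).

Step 1: We need x such that 60 * x = 1 (mod 79).
Step 2: Using the extended Euclidean algorithm or trial:
  60 * 54 = 3240 = 41 * 79 + 1.
Step 3: Since 3240 mod 79 = 1, the inverse is x = 54.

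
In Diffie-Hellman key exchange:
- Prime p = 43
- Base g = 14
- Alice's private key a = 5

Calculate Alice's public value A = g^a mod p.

Step 1: A = g^a mod p = 14^5 mod 43.
  14^1 mod 43 = 14
  14^2 mod 43 = (14 * 14) mod 43 = 24
  14^3 mod 43 = (24 * 14) mod 43 = 35
  14^4 mod 43 = (35 * 14) mod 43 = 17
  14^5 mod 43 = (17 * 14) mod 43 = 23
Result: A = 23.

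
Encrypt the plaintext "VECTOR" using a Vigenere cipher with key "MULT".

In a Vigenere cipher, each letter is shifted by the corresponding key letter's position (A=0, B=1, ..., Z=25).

Step 1: Repeat key to match plaintext length:
  Plaintext: VECTOR
  Key:       MULTMU
Step 2: Encrypt each letter:
  V(21) + M(12) = (21+12) mod 26 = 7 = H
  E(4) + U(20) = (4+20) mod 26 = 24 = Y
  C(2) + L(11) = (2+11) mod 26 = 13 = N
  T(19) + T(19) = (19+19) mod 26 = 12 = M
  O(14) + M(12) = (14+12) mod 26 = 0 = A
  R(17) + U(20) = (17+20) mod 26 = 11 = L
Ciphertext: HYNMAL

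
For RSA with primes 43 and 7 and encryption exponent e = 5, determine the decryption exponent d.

Step 1: n = 43 * 7 = 301.
Step 2: phi(n) = 42 * 6 = 252.
Step 3: Find d such that 5 * d = 1 (mod 252).
Step 4: d = 5^(-1) mod 252 = 101.
Verification: 5 * 101 = 505 = 2 * 252 + 1.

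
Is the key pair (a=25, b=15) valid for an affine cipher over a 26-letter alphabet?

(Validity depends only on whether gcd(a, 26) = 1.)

Step 1: Compute gcd(25, 26).
Step 2: gcd(25, 26) = 1.
Since gcd = 1, 25 is coprime with 26, so it is a valid key.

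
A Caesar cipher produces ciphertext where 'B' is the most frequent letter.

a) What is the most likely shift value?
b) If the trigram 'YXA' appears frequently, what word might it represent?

Step 1: In English, 'E' is the most frequent letter (12.7%).
Step 2: The most frequent ciphertext letter is 'B' (position 1).
Step 3: Shift = (1 - 4) mod 26 = 23.
Step 4: Decrypt 'YXA' by shifting back 23:
  Y -> B
  X -> A
  A -> D
Step 5: 'YXA' decrypts to 'BAD'.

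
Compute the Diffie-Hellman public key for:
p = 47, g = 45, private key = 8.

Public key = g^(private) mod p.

Step 1: A = g^a mod p = 45^8 mod 47.
  45^1 mod 47 = 45
  45^2 mod 47 = (45 * 45) mod 47 = 4
  45^3 mod 47 = (4 * 45) mod 47 = 39
  45^4 mod 47 = (39 * 45) mod 47 = 16
  45^5 mod 47 = (16 * 45) mod 47 = 15
  45^6 mod 47 = (15 * 45) mod 47 = 17
  45^7 mod 47 = (17 * 45) mod 47 = 13
  45^8 mod 47 = (13 * 45) mod 47 = 21
Result: A = 21.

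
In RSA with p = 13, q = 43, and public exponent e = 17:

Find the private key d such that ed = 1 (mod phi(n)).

Step 1: n = 13 * 43 = 559.
Step 2: phi(n) = 12 * 42 = 504.
Step 3: Find d such that 17 * d = 1 (mod 504).
Step 4: d = 17^(-1) mod 504 = 89.
Verification: 17 * 89 = 1513 = 3 * 504 + 1.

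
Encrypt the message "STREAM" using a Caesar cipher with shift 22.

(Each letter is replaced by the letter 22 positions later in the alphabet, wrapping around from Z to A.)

Step 1: For each letter, shift forward by 22 positions (mod 26).
  S (position 18) -> position (18+22) mod 26 = 14 -> O
  T (position 19) -> position (19+22) mod 26 = 15 -> P
  R (position 17) -> position (17+22) mod 26 = 13 -> N
  E (position 4) -> position (4+22) mod 26 = 0 -> A
  A (position 0) -> position (0+22) mod 26 = 22 -> W
  M (position 12) -> position (12+22) mod 26 = 8 -> I
Result: OPNAWI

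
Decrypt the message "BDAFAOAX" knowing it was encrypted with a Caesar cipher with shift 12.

Step 1: Reverse the shift by subtracting 12 from each letter position.
  B (position 1) -> position (1-12) mod 26 = 15 -> P
  D (position 3) -> position (3-12) mod 26 = 17 -> R
  A (position 0) -> position (0-12) mod 26 = 14 -> O
  F (position 5) -> position (5-12) mod 26 = 19 -> T
  A (position 0) -> position (0-12) mod 26 = 14 -> O
  O (position 14) -> position (14-12) mod 26 = 2 -> C
  A (position 0) -> position (0-12) mod 26 = 14 -> O
  X (position 23) -> position (23-12) mod 26 = 11 -> L
Decrypted message: PROTOCOL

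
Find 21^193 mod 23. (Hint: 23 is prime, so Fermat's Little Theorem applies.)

Step 1: Since 23 is prime, by Fermat's Little Theorem: 21^22 = 1 (mod 23).
Step 2: Reduce exponent: 193 mod 22 = 17.
Step 3: So 21^193 = 21^17 (mod 23).
Step 4: 21^17 mod 23 = 5.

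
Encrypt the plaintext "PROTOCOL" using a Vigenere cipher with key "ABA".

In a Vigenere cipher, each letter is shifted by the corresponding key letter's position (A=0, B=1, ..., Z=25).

Step 1: Repeat key to match plaintext length:
  Plaintext: PROTOCOL
  Key:       ABAABAAB
Step 2: Encrypt each letter:
  P(15) + A(0) = (15+0) mod 26 = 15 = P
  R(17) + B(1) = (17+1) mod 26 = 18 = S
  O(14) + A(0) = (14+0) mod 26 = 14 = O
  T(19) + A(0) = (19+0) mod 26 = 19 = T
  O(14) + B(1) = (14+1) mod 26 = 15 = P
  C(2) + A(0) = (2+0) mod 26 = 2 = C
  O(14) + A(0) = (14+0) mod 26 = 14 = O
  L(11) + B(1) = (11+1) mod 26 = 12 = M
Ciphertext: PSOTPCOM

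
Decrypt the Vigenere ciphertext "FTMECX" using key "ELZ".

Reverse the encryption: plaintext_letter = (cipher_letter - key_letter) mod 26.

Step 1: Extend key: ELZELZ
Step 2: Decrypt each letter (c - k) mod 26:
  F(5) - E(4) = (5-4) mod 26 = 1 = B
  T(19) - L(11) = (19-11) mod 26 = 8 = I
  M(12) - Z(25) = (12-25) mod 26 = 13 = N
  E(4) - E(4) = (4-4) mod 26 = 0 = A
  C(2) - L(11) = (2-11) mod 26 = 17 = R
  X(23) - Z(25) = (23-25) mod 26 = 24 = Y
Plaintext: BINARY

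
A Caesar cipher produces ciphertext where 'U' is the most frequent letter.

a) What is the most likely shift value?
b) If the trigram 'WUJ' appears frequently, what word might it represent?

Step 1: In English, 'E' is the most frequent letter (12.7%).
Step 2: The most frequent ciphertext letter is 'U' (position 20).
Step 3: Shift = (20 - 4) mod 26 = 16.
Step 4: Decrypt 'WUJ' by shifting back 16:
  W -> G
  U -> E
  J -> T
Step 5: 'WUJ' decrypts to 'GET'.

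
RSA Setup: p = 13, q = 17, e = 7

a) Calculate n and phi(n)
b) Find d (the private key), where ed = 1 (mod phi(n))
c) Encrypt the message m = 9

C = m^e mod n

Step 1: n = 13 * 17 = 221.
Step 2: phi(n) = (13-1)(17-1) = 12 * 16 = 192.
Step 3: Find d = 7^(-1) mod 192 = 55.
  Verify: 7 * 55 = 385 = 1 (mod 192).
Step 4: C = 9^7 mod 221 = 87.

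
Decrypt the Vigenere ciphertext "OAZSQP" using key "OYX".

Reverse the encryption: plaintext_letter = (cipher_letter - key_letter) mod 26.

Step 1: Extend key: OYXOYX
Step 2: Decrypt each letter (c - k) mod 26:
  O(14) - O(14) = (14-14) mod 26 = 0 = A
  A(0) - Y(24) = (0-24) mod 26 = 2 = C
  Z(25) - X(23) = (25-23) mod 26 = 2 = C
  S(18) - O(14) = (18-14) mod 26 = 4 = E
  Q(16) - Y(24) = (16-24) mod 26 = 18 = S
  P(15) - X(23) = (15-23) mod 26 = 18 = S
Plaintext: ACCESS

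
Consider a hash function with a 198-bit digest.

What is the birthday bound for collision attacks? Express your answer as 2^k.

Step 1: The birthday paradox gives collision probability ~50% after sqrt(2^n) = 2^(n/2) hashes.
Step 2: For 198-bit output: 2^(198/2) = 2^99.
Step 3: Approximately 2^99 hash computations needed.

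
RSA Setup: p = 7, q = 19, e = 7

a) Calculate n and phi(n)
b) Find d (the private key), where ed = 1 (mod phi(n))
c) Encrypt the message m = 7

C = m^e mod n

Step 1: n = 7 * 19 = 133.
Step 2: phi(n) = (7-1)(19-1) = 6 * 18 = 108.
Step 3: Find d = 7^(-1) mod 108 = 31.
  Verify: 7 * 31 = 217 = 1 (mod 108).
Step 4: C = 7^7 mod 133 = 7.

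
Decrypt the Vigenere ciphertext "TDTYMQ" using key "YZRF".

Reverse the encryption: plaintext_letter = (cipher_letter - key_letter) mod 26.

Step 1: Extend key: YZRFYZ
Step 2: Decrypt each letter (c - k) mod 26:
  T(19) - Y(24) = (19-24) mod 26 = 21 = V
  D(3) - Z(25) = (3-25) mod 26 = 4 = E
  T(19) - R(17) = (19-17) mod 26 = 2 = C
  Y(24) - F(5) = (24-5) mod 26 = 19 = T
  M(12) - Y(24) = (12-24) mod 26 = 14 = O
  Q(16) - Z(25) = (16-25) mod 26 = 17 = R
Plaintext: VECTOR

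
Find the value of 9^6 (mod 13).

Step 1: Compute 9^6 mod 13 step by step, reducing modulo 13 at each step.
  9^1 mod 13 = 9
  9^2 mod 13 = (9 * 9) mod 13 = 3
  9^3 mod 13 = (3 * 9) mod 13 = 1
  9^4 mod 13 = (1 * 9) mod 13 = 9
  9^5 mod 13 = (9 * 9) mod 13 = 3
  9^6 mod 13 = (3 * 9) mod 13 = 1
Step 2: Result = 1.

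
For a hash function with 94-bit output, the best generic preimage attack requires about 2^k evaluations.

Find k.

Step 1: The hash has a 94-bit output.
Step 2: Preimage resistance means: given a digest h(x), it should be infeasible to find any input that hashes to it.
With a 94-bit output there are 2^94 possible digests, so a generic brute-force preimage search costs about 2^94 evaluations.
Step 3: Security level = 94 bits.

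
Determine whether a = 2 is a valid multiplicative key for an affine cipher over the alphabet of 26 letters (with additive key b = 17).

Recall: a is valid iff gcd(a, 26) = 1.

Step 1: Compute gcd(2, 26).
Step 2: gcd(2, 26) = 2.
Since gcd = 2 != 1, 2 shares a common factor with 26, so it cannot be used.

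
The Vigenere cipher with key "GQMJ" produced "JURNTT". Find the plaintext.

Step 1: Extend key: GQMJGQ
Step 2: Decrypt each letter (c - k) mod 26:
  J(9) - G(6) = (9-6) mod 26 = 3 = D
  U(20) - Q(16) = (20-16) mod 26 = 4 = E
  R(17) - M(12) = (17-12) mod 26 = 5 = F
  N(13) - J(9) = (13-9) mod 26 = 4 = E
  T(19) - G(6) = (19-6) mod 26 = 13 = N
  T(19) - Q(16) = (19-16) mod 26 = 3 = D
Plaintext: DEFEND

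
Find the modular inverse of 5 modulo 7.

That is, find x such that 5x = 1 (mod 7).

Step 1: We need x such that 5 * x = 1 (mod 7).
Step 2: Using the extended Euclidean algorithm or trial:
  5 * 3 = 15 = 2 * 7 + 1.
Step 3: Since 15 mod 7 = 1, the inverse is x = 3.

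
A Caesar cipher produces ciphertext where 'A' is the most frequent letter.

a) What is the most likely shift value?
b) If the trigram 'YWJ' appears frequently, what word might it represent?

Step 1: In English, 'E' is the most frequent letter (12.7%).
Step 2: The most frequent ciphertext letter is 'A' (position 0).
Step 3: Shift = (0 - 4) mod 26 = 22.
Step 4: Decrypt 'YWJ' by shifting back 22:
  Y -> C
  W -> A
  J -> N
Step 5: 'YWJ' decrypts to 'CAN'.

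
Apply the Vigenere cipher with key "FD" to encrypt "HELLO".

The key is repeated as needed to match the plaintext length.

Step 1: Repeat key to match plaintext length:
  Plaintext: HELLO
  Key:       FDFDF
Step 2: Encrypt each letter:
  H(7) + F(5) = (7+5) mod 26 = 12 = M
  E(4) + D(3) = (4+3) mod 26 = 7 = H
  L(11) + F(5) = (11+5) mod 26 = 16 = Q
  L(11) + D(3) = (11+3) mod 26 = 14 = O
  O(14) + F(5) = (14+5) mod 26 = 19 = T
Ciphertext: MHQOT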